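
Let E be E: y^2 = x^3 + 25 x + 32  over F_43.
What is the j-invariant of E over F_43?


Delta = -16(4 a^3 + 27 b^2) mod 43 = 24
-1728 * (4 a)^3 = -1728 * (4*25)^3 mod 43 = 21
j = 21 * 24^(-1) mod 43 = 17

j = 17 (mod 43)


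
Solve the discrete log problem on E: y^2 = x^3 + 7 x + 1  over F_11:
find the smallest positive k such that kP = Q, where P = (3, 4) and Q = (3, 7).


Enumerate multiples of P until we hit Q = (3, 7):
  1P = (3, 4)
  2P = (10, 2)
  3P = (1, 8)
  4P = (0, 1)
  5P = (9, 1)
  6P = (2, 1)
  7P = (4, 4)
  8P = (4, 7)
  9P = (2, 10)
  10P = (9, 10)
  11P = (0, 10)
  12P = (1, 3)
  13P = (10, 9)
  14P = (3, 7)
Match found at i = 14.

k = 14


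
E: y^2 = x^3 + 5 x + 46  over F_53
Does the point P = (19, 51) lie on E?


Check whether y^2 = x^3 + 5 x + 46 (mod 53) for (x, y) = (19, 51).
LHS: y^2 = 51^2 mod 53 = 4
RHS: x^3 + 5 x + 46 = 19^3 + 5*19 + 46 mod 53 = 4
LHS = RHS

Yes, on the curve


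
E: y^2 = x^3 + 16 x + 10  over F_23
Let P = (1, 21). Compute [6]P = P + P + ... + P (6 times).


k = 6 = 110_2 (binary, LSB first: 011)
Double-and-add from P = (1, 21):
  bit 0 = 0: acc unchanged = O
  bit 1 = 1: acc = O + (22, 4) = (22, 4)
  bit 2 = 1: acc = (22, 4) + (8, 12) = (6, 0)

6P = (6, 0)


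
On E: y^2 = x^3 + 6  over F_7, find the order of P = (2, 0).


Compute successive multiples of P until we hit O:
  1P = (2, 0)
  2P = O

ord(P) = 2


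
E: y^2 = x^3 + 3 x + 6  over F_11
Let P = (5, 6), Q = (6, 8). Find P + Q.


P != Q, so use the chord formula.
s = (y2 - y1) / (x2 - x1) = (2) / (1) mod 11 = 2
x3 = s^2 - x1 - x2 mod 11 = 2^2 - 5 - 6 = 4
y3 = s (x1 - x3) - y1 mod 11 = 2 * (5 - 4) - 6 = 7

P + Q = (4, 7)


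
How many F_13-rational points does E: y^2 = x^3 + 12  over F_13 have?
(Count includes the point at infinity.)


For each x in F_13, count y with y^2 = x^3 + 0 x + 12 mod 13:
  x = 0: RHS = 12, y in [5, 8]  -> 2 point(s)
  x = 1: RHS = 0, y in [0]  -> 1 point(s)
  x = 3: RHS = 0, y in [0]  -> 1 point(s)
  x = 7: RHS = 4, y in [2, 11]  -> 2 point(s)
  x = 8: RHS = 4, y in [2, 11]  -> 2 point(s)
  x = 9: RHS = 0, y in [0]  -> 1 point(s)
  x = 11: RHS = 4, y in [2, 11]  -> 2 point(s)
Affine points: 11. Add the point at infinity: total = 12.

#E(F_13) = 12


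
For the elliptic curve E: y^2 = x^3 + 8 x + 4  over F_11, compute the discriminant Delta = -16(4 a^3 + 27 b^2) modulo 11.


4 a^3 + 27 b^2 = 4*8^3 + 27*4^2 = 2048 + 432 = 2480
Delta = -16 * (2480) = -39680
Delta mod 11 = 8

Delta = 8 (mod 11)


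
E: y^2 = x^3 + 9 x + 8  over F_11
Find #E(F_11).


For each x in F_11, count y with y^2 = x^3 + 9 x + 8 mod 11:
  x = 2: RHS = 1, y in [1, 10]  -> 2 point(s)
  x = 4: RHS = 9, y in [3, 8]  -> 2 point(s)
  x = 6: RHS = 3, y in [5, 6]  -> 2 point(s)
  x = 8: RHS = 9, y in [3, 8]  -> 2 point(s)
  x = 9: RHS = 4, y in [2, 9]  -> 2 point(s)
  x = 10: RHS = 9, y in [3, 8]  -> 2 point(s)
Affine points: 12. Add the point at infinity: total = 13.

#E(F_11) = 13


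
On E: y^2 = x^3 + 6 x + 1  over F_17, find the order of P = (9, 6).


Compute successive multiples of P until we hit O:
  1P = (9, 6)
  2P = (12, 4)
  3P = (4, 2)
  4P = (6, 10)
  5P = (0, 16)
  6P = (0, 1)
  7P = (6, 7)
  8P = (4, 15)
  ... (continuing to 11P)
  11P = O

ord(P) = 11


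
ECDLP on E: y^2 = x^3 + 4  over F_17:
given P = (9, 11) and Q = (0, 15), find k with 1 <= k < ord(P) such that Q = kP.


Enumerate multiples of P until we hit Q = (0, 15):
  1P = (9, 11)
  2P = (0, 15)
Match found at i = 2.

k = 2


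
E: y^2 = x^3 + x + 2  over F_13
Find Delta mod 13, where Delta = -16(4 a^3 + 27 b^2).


4 a^3 + 27 b^2 = 4*1^3 + 27*2^2 = 4 + 108 = 112
Delta = -16 * (112) = -1792
Delta mod 13 = 2

Delta = 2 (mod 13)


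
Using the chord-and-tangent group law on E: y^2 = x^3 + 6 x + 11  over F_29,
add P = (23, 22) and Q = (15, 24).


P != Q, so use the chord formula.
s = (y2 - y1) / (x2 - x1) = (2) / (21) mod 29 = 7
x3 = s^2 - x1 - x2 mod 29 = 7^2 - 23 - 15 = 11
y3 = s (x1 - x3) - y1 mod 29 = 7 * (23 - 11) - 22 = 4

P + Q = (11, 4)


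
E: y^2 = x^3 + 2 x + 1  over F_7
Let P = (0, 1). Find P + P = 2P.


Doubling: s = (3 x1^2 + a) / (2 y1)
s = (3*0^2 + 2) / (2*1) mod 7 = 1
x3 = s^2 - 2 x1 mod 7 = 1^2 - 2*0 = 1
y3 = s (x1 - x3) - y1 mod 7 = 1 * (0 - 1) - 1 = 5

2P = (1, 5)


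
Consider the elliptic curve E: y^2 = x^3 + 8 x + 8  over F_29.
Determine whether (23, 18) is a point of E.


Check whether y^2 = x^3 + 8 x + 8 (mod 29) for (x, y) = (23, 18).
LHS: y^2 = 18^2 mod 29 = 5
RHS: x^3 + 8 x + 8 = 23^3 + 8*23 + 8 mod 29 = 5
LHS = RHS

Yes, on the curve


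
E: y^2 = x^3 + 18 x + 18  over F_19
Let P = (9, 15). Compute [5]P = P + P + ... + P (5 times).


k = 5 = 101_2 (binary, LSB first: 101)
Double-and-add from P = (9, 15):
  bit 0 = 1: acc = O + (9, 15) = (9, 15)
  bit 1 = 0: acc unchanged = (9, 15)
  bit 2 = 1: acc = (9, 15) + (10, 18) = (9, 4)

5P = (9, 4)


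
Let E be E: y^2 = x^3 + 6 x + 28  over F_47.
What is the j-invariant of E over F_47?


Delta = -16(4 a^3 + 27 b^2) mod 47 = 35
-1728 * (4 a)^3 = -1728 * (4*6)^3 mod 47 = 19
j = 19 * 35^(-1) mod 47 = 18

j = 18 (mod 47)


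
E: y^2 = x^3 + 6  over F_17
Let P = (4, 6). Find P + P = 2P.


Doubling: s = (3 x1^2 + a) / (2 y1)
s = (3*4^2 + 0) / (2*6) mod 17 = 4
x3 = s^2 - 2 x1 mod 17 = 4^2 - 2*4 = 8
y3 = s (x1 - x3) - y1 mod 17 = 4 * (4 - 8) - 6 = 12

2P = (8, 12)


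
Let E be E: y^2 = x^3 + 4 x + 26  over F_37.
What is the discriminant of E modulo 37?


4 a^3 + 27 b^2 = 4*4^3 + 27*26^2 = 256 + 18252 = 18508
Delta = -16 * (18508) = -296128
Delta mod 37 = 20

Delta = 20 (mod 37)


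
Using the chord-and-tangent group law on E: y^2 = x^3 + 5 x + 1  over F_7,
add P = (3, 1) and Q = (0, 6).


P != Q, so use the chord formula.
s = (y2 - y1) / (x2 - x1) = (5) / (4) mod 7 = 3
x3 = s^2 - x1 - x2 mod 7 = 3^2 - 3 - 0 = 6
y3 = s (x1 - x3) - y1 mod 7 = 3 * (3 - 6) - 1 = 4

P + Q = (6, 4)


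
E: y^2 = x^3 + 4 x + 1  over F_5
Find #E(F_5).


For each x in F_5, count y with y^2 = x^3 + 4 x + 1 mod 5:
  x = 0: RHS = 1, y in [1, 4]  -> 2 point(s)
  x = 1: RHS = 1, y in [1, 4]  -> 2 point(s)
  x = 3: RHS = 0, y in [0]  -> 1 point(s)
  x = 4: RHS = 1, y in [1, 4]  -> 2 point(s)
Affine points: 7. Add the point at infinity: total = 8.

#E(F_5) = 8


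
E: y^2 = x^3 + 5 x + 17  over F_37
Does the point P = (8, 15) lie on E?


Check whether y^2 = x^3 + 5 x + 17 (mod 37) for (x, y) = (8, 15).
LHS: y^2 = 15^2 mod 37 = 3
RHS: x^3 + 5 x + 17 = 8^3 + 5*8 + 17 mod 37 = 14
LHS != RHS

No, not on the curve


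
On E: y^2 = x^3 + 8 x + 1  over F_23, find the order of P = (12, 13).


Compute successive multiples of P until we hit O:
  1P = (12, 13)
  2P = (0, 22)
  3P = (13, 5)
  4P = (16, 19)
  5P = (3, 12)
  6P = (10, 0)
  7P = (3, 11)
  8P = (16, 4)
  ... (continuing to 12P)
  12P = O

ord(P) = 12


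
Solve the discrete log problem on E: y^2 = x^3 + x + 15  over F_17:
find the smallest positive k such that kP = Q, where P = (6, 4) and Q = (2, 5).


Enumerate multiples of P until we hit Q = (2, 5):
  1P = (6, 4)
  2P = (14, 6)
  3P = (13, 7)
  4P = (2, 5)
Match found at i = 4.

k = 4


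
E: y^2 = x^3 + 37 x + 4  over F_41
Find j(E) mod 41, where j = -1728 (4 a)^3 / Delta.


Delta = -16(4 a^3 + 27 b^2) mod 41 = 13
-1728 * (4 a)^3 = -1728 * (4*37)^3 mod 41 = 17
j = 17 * 13^(-1) mod 41 = 36

j = 36 (mod 41)


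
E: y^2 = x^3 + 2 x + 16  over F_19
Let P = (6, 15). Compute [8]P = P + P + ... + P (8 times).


k = 8 = 1000_2 (binary, LSB first: 0001)
Double-and-add from P = (6, 15):
  bit 0 = 0: acc unchanged = O
  bit 1 = 0: acc unchanged = O
  bit 2 = 0: acc unchanged = O
  bit 3 = 1: acc = O + (12, 18) = (12, 18)

8P = (12, 18)


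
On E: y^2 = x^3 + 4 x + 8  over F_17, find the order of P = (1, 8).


Compute successive multiples of P until we hit O:
  1P = (1, 8)
  2P = (13, 8)
  3P = (3, 9)
  4P = (9, 5)
  5P = (9, 12)
  6P = (3, 8)
  7P = (13, 9)
  8P = (1, 9)
  ... (continuing to 9P)
  9P = O

ord(P) = 9


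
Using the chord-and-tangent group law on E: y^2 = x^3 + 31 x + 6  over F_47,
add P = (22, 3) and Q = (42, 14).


P != Q, so use the chord formula.
s = (y2 - y1) / (x2 - x1) = (11) / (20) mod 47 = 17
x3 = s^2 - x1 - x2 mod 47 = 17^2 - 22 - 42 = 37
y3 = s (x1 - x3) - y1 mod 47 = 17 * (22 - 37) - 3 = 24

P + Q = (37, 24)


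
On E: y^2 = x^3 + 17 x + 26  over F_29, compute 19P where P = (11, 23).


k = 19 = 10011_2 (binary, LSB first: 11001)
Double-and-add from P = (11, 23):
  bit 0 = 1: acc = O + (11, 23) = (11, 23)
  bit 1 = 1: acc = (11, 23) + (27, 10) = (21, 25)
  bit 2 = 0: acc unchanged = (21, 25)
  bit 3 = 0: acc unchanged = (21, 25)
  bit 4 = 1: acc = (21, 25) + (6, 5) = (7, 13)

19P = (7, 13)


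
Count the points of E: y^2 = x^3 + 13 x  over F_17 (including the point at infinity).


For each x in F_17, count y with y^2 = x^3 + 13 x + 0 mod 17:
  x = 0: RHS = 0, y in [0]  -> 1 point(s)
  x = 2: RHS = 0, y in [0]  -> 1 point(s)
  x = 3: RHS = 15, y in [7, 10]  -> 2 point(s)
  x = 7: RHS = 9, y in [3, 14]  -> 2 point(s)
  x = 8: RHS = 4, y in [2, 15]  -> 2 point(s)
  x = 9: RHS = 13, y in [8, 9]  -> 2 point(s)
  x = 10: RHS = 8, y in [5, 12]  -> 2 point(s)
  x = 14: RHS = 2, y in [6, 11]  -> 2 point(s)
  x = 15: RHS = 0, y in [0]  -> 1 point(s)
Affine points: 15. Add the point at infinity: total = 16.

#E(F_17) = 16


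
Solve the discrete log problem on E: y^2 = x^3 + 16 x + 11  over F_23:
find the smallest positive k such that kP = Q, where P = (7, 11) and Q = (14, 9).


Enumerate multiples of P until we hit Q = (14, 9):
  1P = (7, 11)
  2P = (13, 1)
  3P = (16, 4)
  4P = (6, 1)
  5P = (18, 17)
  6P = (4, 22)
  7P = (5, 20)
  8P = (14, 9)
Match found at i = 8.

k = 8


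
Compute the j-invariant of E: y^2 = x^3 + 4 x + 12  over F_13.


Delta = -16(4 a^3 + 27 b^2) mod 13 = 9
-1728 * (4 a)^3 = -1728 * (4*4)^3 mod 13 = 1
j = 1 * 9^(-1) mod 13 = 3

j = 3 (mod 13)


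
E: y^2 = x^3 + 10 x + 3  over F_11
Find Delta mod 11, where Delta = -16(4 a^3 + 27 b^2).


4 a^3 + 27 b^2 = 4*10^3 + 27*3^2 = 4000 + 243 = 4243
Delta = -16 * (4243) = -67888
Delta mod 11 = 4

Delta = 4 (mod 11)


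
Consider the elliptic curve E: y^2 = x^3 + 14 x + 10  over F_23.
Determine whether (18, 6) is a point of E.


Check whether y^2 = x^3 + 14 x + 10 (mod 23) for (x, y) = (18, 6).
LHS: y^2 = 6^2 mod 23 = 13
RHS: x^3 + 14 x + 10 = 18^3 + 14*18 + 10 mod 23 = 22
LHS != RHS

No, not on the curve


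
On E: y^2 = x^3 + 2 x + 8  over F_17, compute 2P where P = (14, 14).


Doubling: s = (3 x1^2 + a) / (2 y1)
s = (3*14^2 + 2) / (2*14) mod 17 = 15
x3 = s^2 - 2 x1 mod 17 = 15^2 - 2*14 = 10
y3 = s (x1 - x3) - y1 mod 17 = 15 * (14 - 10) - 14 = 12

2P = (10, 12)


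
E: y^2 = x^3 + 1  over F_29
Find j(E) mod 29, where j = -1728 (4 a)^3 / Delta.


Delta = -16(4 a^3 + 27 b^2) mod 29 = 3
-1728 * (4 a)^3 = -1728 * (4*0)^3 mod 29 = 0
j = 0 * 3^(-1) mod 29 = 0

j = 0 (mod 29)


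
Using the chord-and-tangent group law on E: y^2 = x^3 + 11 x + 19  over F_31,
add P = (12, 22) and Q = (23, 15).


P != Q, so use the chord formula.
s = (y2 - y1) / (x2 - x1) = (24) / (11) mod 31 = 5
x3 = s^2 - x1 - x2 mod 31 = 5^2 - 12 - 23 = 21
y3 = s (x1 - x3) - y1 mod 31 = 5 * (12 - 21) - 22 = 26

P + Q = (21, 26)


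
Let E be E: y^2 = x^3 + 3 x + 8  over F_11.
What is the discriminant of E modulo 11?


4 a^3 + 27 b^2 = 4*3^3 + 27*8^2 = 108 + 1728 = 1836
Delta = -16 * (1836) = -29376
Delta mod 11 = 5

Delta = 5 (mod 11)


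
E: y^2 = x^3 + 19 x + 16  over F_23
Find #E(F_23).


For each x in F_23, count y with y^2 = x^3 + 19 x + 16 mod 23:
  x = 0: RHS = 16, y in [4, 19]  -> 2 point(s)
  x = 1: RHS = 13, y in [6, 17]  -> 2 point(s)
  x = 2: RHS = 16, y in [4, 19]  -> 2 point(s)
  x = 3: RHS = 8, y in [10, 13]  -> 2 point(s)
  x = 4: RHS = 18, y in [8, 15]  -> 2 point(s)
  x = 5: RHS = 6, y in [11, 12]  -> 2 point(s)
  x = 6: RHS = 1, y in [1, 22]  -> 2 point(s)
  x = 7: RHS = 9, y in [3, 20]  -> 2 point(s)
  x = 8: RHS = 13, y in [6, 17]  -> 2 point(s)
  x = 14: RHS = 13, y in [6, 17]  -> 2 point(s)
  x = 16: RHS = 0, y in [0]  -> 1 point(s)
  x = 17: RHS = 8, y in [10, 13]  -> 2 point(s)
  x = 18: RHS = 3, y in [7, 16]  -> 2 point(s)
  x = 20: RHS = 1, y in [1, 22]  -> 2 point(s)
  x = 21: RHS = 16, y in [4, 19]  -> 2 point(s)
Affine points: 29. Add the point at infinity: total = 30.

#E(F_23) = 30


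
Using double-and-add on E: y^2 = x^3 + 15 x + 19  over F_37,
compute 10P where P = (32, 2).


k = 10 = 1010_2 (binary, LSB first: 0101)
Double-and-add from P = (32, 2):
  bit 0 = 0: acc unchanged = O
  bit 1 = 1: acc = O + (26, 22) = (26, 22)
  bit 2 = 0: acc unchanged = (26, 22)
  bit 3 = 1: acc = (26, 22) + (34, 24) = (21, 7)

10P = (21, 7)


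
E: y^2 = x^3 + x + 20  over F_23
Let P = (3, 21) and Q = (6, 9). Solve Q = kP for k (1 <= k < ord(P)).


Enumerate multiples of P until we hit Q = (6, 9):
  1P = (3, 21)
  2P = (20, 6)
  3P = (12, 14)
  4P = (14, 8)
  5P = (15, 12)
  6P = (7, 5)
  7P = (6, 14)
  8P = (22, 8)
  9P = (10, 8)
  10P = (5, 9)
  11P = (5, 14)
  12P = (10, 15)
  13P = (22, 15)
  14P = (6, 9)
Match found at i = 14.

k = 14


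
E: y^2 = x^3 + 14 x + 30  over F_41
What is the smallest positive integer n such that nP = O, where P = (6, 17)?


Compute successive multiples of P until we hit O:
  1P = (6, 17)
  2P = (24, 39)
  3P = (13, 20)
  4P = (18, 13)
  5P = (8, 11)
  6P = (36, 32)
  7P = (30, 12)
  8P = (38, 17)
  ... (continuing to 17P)
  17P = O

ord(P) = 17


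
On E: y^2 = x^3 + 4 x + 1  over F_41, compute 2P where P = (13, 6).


Doubling: s = (3 x1^2 + a) / (2 y1)
s = (3*13^2 + 4) / (2*6) mod 41 = 5
x3 = s^2 - 2 x1 mod 41 = 5^2 - 2*13 = 40
y3 = s (x1 - x3) - y1 mod 41 = 5 * (13 - 40) - 6 = 23

2P = (40, 23)


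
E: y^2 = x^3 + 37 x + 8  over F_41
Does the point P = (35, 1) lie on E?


Check whether y^2 = x^3 + 37 x + 8 (mod 41) for (x, y) = (35, 1).
LHS: y^2 = 1^2 mod 41 = 1
RHS: x^3 + 37 x + 8 = 35^3 + 37*35 + 8 mod 41 = 21
LHS != RHS

No, not on the curve


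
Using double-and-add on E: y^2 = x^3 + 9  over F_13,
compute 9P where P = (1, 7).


k = 9 = 1001_2 (binary, LSB first: 1001)
Double-and-add from P = (1, 7):
  bit 0 = 1: acc = O + (1, 7) = (1, 7)
  bit 1 = 0: acc unchanged = (1, 7)
  bit 2 = 0: acc unchanged = (1, 7)
  bit 3 = 1: acc = (1, 7) + (8, 1) = (5, 2)

9P = (5, 2)


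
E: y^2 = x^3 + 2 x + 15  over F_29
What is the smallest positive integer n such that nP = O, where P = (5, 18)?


Compute successive multiples of P until we hit O:
  1P = (5, 18)
  2P = (24, 5)
  3P = (13, 18)
  4P = (11, 11)
  5P = (20, 14)
  6P = (10, 22)
  7P = (10, 7)
  8P = (20, 15)
  ... (continuing to 13P)
  13P = O

ord(P) = 13


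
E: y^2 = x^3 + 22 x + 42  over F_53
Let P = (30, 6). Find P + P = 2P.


Doubling: s = (3 x1^2 + a) / (2 y1)
s = (3*30^2 + 22) / (2*6) mod 53 = 6
x3 = s^2 - 2 x1 mod 53 = 6^2 - 2*30 = 29
y3 = s (x1 - x3) - y1 mod 53 = 6 * (30 - 29) - 6 = 0

2P = (29, 0)


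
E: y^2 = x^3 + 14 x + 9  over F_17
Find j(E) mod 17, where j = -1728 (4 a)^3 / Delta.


Delta = -16(4 a^3 + 27 b^2) mod 17 = 5
-1728 * (4 a)^3 = -1728 * (4*14)^3 mod 17 = 2
j = 2 * 5^(-1) mod 17 = 14

j = 14 (mod 17)


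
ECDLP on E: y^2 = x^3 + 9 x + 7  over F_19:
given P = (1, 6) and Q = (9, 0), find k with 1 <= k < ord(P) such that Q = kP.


Enumerate multiples of P until we hit Q = (9, 0):
  1P = (1, 6)
  2P = (18, 15)
  3P = (6, 7)
  4P = (9, 0)
Match found at i = 4.

k = 4


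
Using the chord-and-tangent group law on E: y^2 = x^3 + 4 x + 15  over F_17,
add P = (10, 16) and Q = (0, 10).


P != Q, so use the chord formula.
s = (y2 - y1) / (x2 - x1) = (11) / (7) mod 17 = 4
x3 = s^2 - x1 - x2 mod 17 = 4^2 - 10 - 0 = 6
y3 = s (x1 - x3) - y1 mod 17 = 4 * (10 - 6) - 16 = 0

P + Q = (6, 0)


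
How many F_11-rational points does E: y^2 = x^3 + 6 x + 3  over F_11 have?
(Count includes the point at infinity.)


For each x in F_11, count y with y^2 = x^3 + 6 x + 3 mod 11:
  x = 0: RHS = 3, y in [5, 6]  -> 2 point(s)
  x = 2: RHS = 1, y in [1, 10]  -> 2 point(s)
  x = 3: RHS = 4, y in [2, 9]  -> 2 point(s)
  x = 4: RHS = 3, y in [5, 6]  -> 2 point(s)
  x = 5: RHS = 4, y in [2, 9]  -> 2 point(s)
  x = 7: RHS = 3, y in [5, 6]  -> 2 point(s)
  x = 9: RHS = 5, y in [4, 7]  -> 2 point(s)
Affine points: 14. Add the point at infinity: total = 15.

#E(F_11) = 15


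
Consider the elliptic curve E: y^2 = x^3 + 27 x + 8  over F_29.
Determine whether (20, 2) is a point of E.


Check whether y^2 = x^3 + 27 x + 8 (mod 29) for (x, y) = (20, 2).
LHS: y^2 = 2^2 mod 29 = 4
RHS: x^3 + 27 x + 8 = 20^3 + 27*20 + 8 mod 29 = 22
LHS != RHS

No, not on the curve


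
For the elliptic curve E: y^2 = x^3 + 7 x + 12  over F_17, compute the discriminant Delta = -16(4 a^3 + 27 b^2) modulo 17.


4 a^3 + 27 b^2 = 4*7^3 + 27*12^2 = 1372 + 3888 = 5260
Delta = -16 * (5260) = -84160
Delta mod 17 = 7

Delta = 7 (mod 17)


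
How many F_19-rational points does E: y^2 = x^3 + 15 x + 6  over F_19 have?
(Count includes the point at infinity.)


For each x in F_19, count y with y^2 = x^3 + 15 x + 6 mod 19:
  x = 0: RHS = 6, y in [5, 14]  -> 2 point(s)
  x = 2: RHS = 6, y in [5, 14]  -> 2 point(s)
  x = 4: RHS = 16, y in [4, 15]  -> 2 point(s)
  x = 5: RHS = 16, y in [4, 15]  -> 2 point(s)
  x = 7: RHS = 17, y in [6, 13]  -> 2 point(s)
  x = 8: RHS = 11, y in [7, 12]  -> 2 point(s)
  x = 10: RHS = 16, y in [4, 15]  -> 2 point(s)
  x = 11: RHS = 1, y in [1, 18]  -> 2 point(s)
  x = 13: RHS = 4, y in [2, 17]  -> 2 point(s)
  x = 17: RHS = 6, y in [5, 14]  -> 2 point(s)
  x = 18: RHS = 9, y in [3, 16]  -> 2 point(s)
Affine points: 22. Add the point at infinity: total = 23.

#E(F_19) = 23


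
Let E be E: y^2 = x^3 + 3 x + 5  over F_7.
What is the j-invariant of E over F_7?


Delta = -16(4 a^3 + 27 b^2) mod 7 = 2
-1728 * (4 a)^3 = -1728 * (4*3)^3 mod 7 = 6
j = 6 * 2^(-1) mod 7 = 3

j = 3 (mod 7)


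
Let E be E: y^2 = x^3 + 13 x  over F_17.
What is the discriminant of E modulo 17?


4 a^3 + 27 b^2 = 4*13^3 + 27*0^2 = 8788 + 0 = 8788
Delta = -16 * (8788) = -140608
Delta mod 17 = 16

Delta = 16 (mod 17)


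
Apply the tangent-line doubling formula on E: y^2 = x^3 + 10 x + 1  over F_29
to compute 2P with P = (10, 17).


Doubling: s = (3 x1^2 + a) / (2 y1)
s = (3*10^2 + 10) / (2*17) mod 29 = 4
x3 = s^2 - 2 x1 mod 29 = 4^2 - 2*10 = 25
y3 = s (x1 - x3) - y1 mod 29 = 4 * (10 - 25) - 17 = 10

2P = (25, 10)


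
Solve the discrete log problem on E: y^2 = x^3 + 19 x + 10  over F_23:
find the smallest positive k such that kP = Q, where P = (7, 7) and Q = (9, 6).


Enumerate multiples of P until we hit Q = (9, 6):
  1P = (7, 7)
  2P = (13, 4)
  3P = (9, 17)
  4P = (9, 6)
Match found at i = 4.

k = 4


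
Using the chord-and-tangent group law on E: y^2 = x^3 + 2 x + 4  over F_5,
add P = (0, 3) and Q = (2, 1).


P != Q, so use the chord formula.
s = (y2 - y1) / (x2 - x1) = (3) / (2) mod 5 = 4
x3 = s^2 - x1 - x2 mod 5 = 4^2 - 0 - 2 = 4
y3 = s (x1 - x3) - y1 mod 5 = 4 * (0 - 4) - 3 = 1

P + Q = (4, 1)


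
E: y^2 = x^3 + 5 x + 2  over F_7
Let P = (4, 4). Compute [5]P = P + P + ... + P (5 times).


k = 5 = 101_2 (binary, LSB first: 101)
Double-and-add from P = (4, 4):
  bit 0 = 1: acc = O + (4, 4) = (4, 4)
  bit 1 = 0: acc unchanged = (4, 4)
  bit 2 = 1: acc = (4, 4) + (0, 3) = (0, 4)

5P = (0, 4)


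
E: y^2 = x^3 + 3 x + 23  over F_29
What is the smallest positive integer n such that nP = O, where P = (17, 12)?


Compute successive multiples of P until we hit O:
  1P = (17, 12)
  2P = (24, 17)
  3P = (11, 13)
  4P = (26, 4)
  5P = (14, 24)
  6P = (14, 5)
  7P = (26, 25)
  8P = (11, 16)
  ... (continuing to 11P)
  11P = O

ord(P) = 11


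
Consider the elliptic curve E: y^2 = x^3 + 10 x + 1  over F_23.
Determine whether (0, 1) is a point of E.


Check whether y^2 = x^3 + 10 x + 1 (mod 23) for (x, y) = (0, 1).
LHS: y^2 = 1^2 mod 23 = 1
RHS: x^3 + 10 x + 1 = 0^3 + 10*0 + 1 mod 23 = 1
LHS = RHS

Yes, on the curve


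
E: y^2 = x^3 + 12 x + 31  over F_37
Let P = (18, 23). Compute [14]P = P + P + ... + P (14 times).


k = 14 = 1110_2 (binary, LSB first: 0111)
Double-and-add from P = (18, 23):
  bit 0 = 0: acc unchanged = O
  bit 1 = 1: acc = O + (12, 4) = (12, 4)
  bit 2 = 1: acc = (12, 4) + (13, 33) = (2, 27)
  bit 3 = 1: acc = (2, 27) + (22, 19) = (25, 34)

14P = (25, 34)


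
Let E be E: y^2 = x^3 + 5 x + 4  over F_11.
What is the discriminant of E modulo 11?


4 a^3 + 27 b^2 = 4*5^3 + 27*4^2 = 500 + 432 = 932
Delta = -16 * (932) = -14912
Delta mod 11 = 4

Delta = 4 (mod 11)


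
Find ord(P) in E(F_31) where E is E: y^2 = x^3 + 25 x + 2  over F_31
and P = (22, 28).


Compute successive multiples of P until we hit O:
  1P = (22, 28)
  2P = (5, 29)
  3P = (1, 20)
  4P = (26, 0)
  5P = (1, 11)
  6P = (5, 2)
  7P = (22, 3)
  8P = O

ord(P) = 8


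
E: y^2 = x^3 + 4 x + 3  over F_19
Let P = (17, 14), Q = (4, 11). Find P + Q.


P != Q, so use the chord formula.
s = (y2 - y1) / (x2 - x1) = (16) / (6) mod 19 = 9
x3 = s^2 - x1 - x2 mod 19 = 9^2 - 17 - 4 = 3
y3 = s (x1 - x3) - y1 mod 19 = 9 * (17 - 3) - 14 = 17

P + Q = (3, 17)


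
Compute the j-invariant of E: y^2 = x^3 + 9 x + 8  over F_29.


Delta = -16(4 a^3 + 27 b^2) mod 29 = 23
-1728 * (4 a)^3 = -1728 * (4*9)^3 mod 29 = 27
j = 27 * 23^(-1) mod 29 = 10

j = 10 (mod 29)


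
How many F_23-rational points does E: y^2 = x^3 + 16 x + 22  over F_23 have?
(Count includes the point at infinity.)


For each x in F_23, count y with y^2 = x^3 + 16 x + 22 mod 23:
  x = 1: RHS = 16, y in [4, 19]  -> 2 point(s)
  x = 2: RHS = 16, y in [4, 19]  -> 2 point(s)
  x = 4: RHS = 12, y in [9, 14]  -> 2 point(s)
  x = 6: RHS = 12, y in [9, 14]  -> 2 point(s)
  x = 8: RHS = 18, y in [8, 15]  -> 2 point(s)
  x = 10: RHS = 9, y in [3, 20]  -> 2 point(s)
  x = 13: RHS = 12, y in [9, 14]  -> 2 point(s)
  x = 14: RHS = 0, y in [0]  -> 1 point(s)
  x = 15: RHS = 3, y in [7, 16]  -> 2 point(s)
  x = 16: RHS = 4, y in [2, 21]  -> 2 point(s)
  x = 17: RHS = 9, y in [3, 20]  -> 2 point(s)
  x = 18: RHS = 1, y in [1, 22]  -> 2 point(s)
  x = 19: RHS = 9, y in [3, 20]  -> 2 point(s)
  x = 20: RHS = 16, y in [4, 19]  -> 2 point(s)
Affine points: 27. Add the point at infinity: total = 28.

#E(F_23) = 28


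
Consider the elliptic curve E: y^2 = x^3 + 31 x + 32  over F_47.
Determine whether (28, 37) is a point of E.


Check whether y^2 = x^3 + 31 x + 32 (mod 47) for (x, y) = (28, 37).
LHS: y^2 = 37^2 mod 47 = 6
RHS: x^3 + 31 x + 32 = 28^3 + 31*28 + 32 mod 47 = 10
LHS != RHS

No, not on the curve


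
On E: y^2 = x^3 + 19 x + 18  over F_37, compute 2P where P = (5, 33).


Doubling: s = (3 x1^2 + a) / (2 y1)
s = (3*5^2 + 19) / (2*33) mod 37 = 16
x3 = s^2 - 2 x1 mod 37 = 16^2 - 2*5 = 24
y3 = s (x1 - x3) - y1 mod 37 = 16 * (5 - 24) - 33 = 33

2P = (24, 33)


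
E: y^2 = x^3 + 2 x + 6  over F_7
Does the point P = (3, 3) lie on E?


Check whether y^2 = x^3 + 2 x + 6 (mod 7) for (x, y) = (3, 3).
LHS: y^2 = 3^2 mod 7 = 2
RHS: x^3 + 2 x + 6 = 3^3 + 2*3 + 6 mod 7 = 4
LHS != RHS

No, not on the curve


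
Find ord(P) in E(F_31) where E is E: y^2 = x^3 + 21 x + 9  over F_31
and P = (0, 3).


Compute successive multiples of P until we hit O:
  1P = (0, 3)
  2P = (20, 20)
  3P = (18, 22)
  4P = (10, 14)
  5P = (25, 16)
  6P = (15, 14)
  7P = (4, 23)
  8P = (21, 16)
  ... (continuing to 38P)
  38P = O

ord(P) = 38


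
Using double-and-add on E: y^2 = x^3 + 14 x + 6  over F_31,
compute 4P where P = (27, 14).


k = 4 = 100_2 (binary, LSB first: 001)
Double-and-add from P = (27, 14):
  bit 0 = 0: acc unchanged = O
  bit 1 = 0: acc unchanged = O
  bit 2 = 1: acc = O + (25, 4) = (25, 4)

4P = (25, 4)


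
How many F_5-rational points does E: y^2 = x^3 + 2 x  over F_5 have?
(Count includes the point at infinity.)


For each x in F_5, count y with y^2 = x^3 + 2 x + 0 mod 5:
  x = 0: RHS = 0, y in [0]  -> 1 point(s)
Affine points: 1. Add the point at infinity: total = 2.

#E(F_5) = 2


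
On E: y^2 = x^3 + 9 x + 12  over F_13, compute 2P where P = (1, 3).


Doubling: s = (3 x1^2 + a) / (2 y1)
s = (3*1^2 + 9) / (2*3) mod 13 = 2
x3 = s^2 - 2 x1 mod 13 = 2^2 - 2*1 = 2
y3 = s (x1 - x3) - y1 mod 13 = 2 * (1 - 2) - 3 = 8

2P = (2, 8)


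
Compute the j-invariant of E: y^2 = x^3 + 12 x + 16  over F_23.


Delta = -16(4 a^3 + 27 b^2) mod 23 = 7
-1728 * (4 a)^3 = -1728 * (4*12)^3 mod 23 = 22
j = 22 * 7^(-1) mod 23 = 13

j = 13 (mod 23)


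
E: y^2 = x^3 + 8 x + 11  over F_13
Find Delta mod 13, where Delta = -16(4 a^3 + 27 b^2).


4 a^3 + 27 b^2 = 4*8^3 + 27*11^2 = 2048 + 3267 = 5315
Delta = -16 * (5315) = -85040
Delta mod 13 = 6

Delta = 6 (mod 13)


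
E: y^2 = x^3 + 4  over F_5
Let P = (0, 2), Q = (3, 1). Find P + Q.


P != Q, so use the chord formula.
s = (y2 - y1) / (x2 - x1) = (4) / (3) mod 5 = 3
x3 = s^2 - x1 - x2 mod 5 = 3^2 - 0 - 3 = 1
y3 = s (x1 - x3) - y1 mod 5 = 3 * (0 - 1) - 2 = 0

P + Q = (1, 0)


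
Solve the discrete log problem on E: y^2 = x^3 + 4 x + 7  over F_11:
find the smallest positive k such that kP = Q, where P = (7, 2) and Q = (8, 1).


Enumerate multiples of P until we hit Q = (8, 1):
  1P = (7, 2)
  2P = (1, 10)
  3P = (6, 4)
  4P = (2, 10)
  5P = (5, 8)
  6P = (8, 1)
Match found at i = 6.

k = 6


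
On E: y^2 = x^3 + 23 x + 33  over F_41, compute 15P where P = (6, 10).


k = 15 = 1111_2 (binary, LSB first: 1111)
Double-and-add from P = (6, 10):
  bit 0 = 1: acc = O + (6, 10) = (6, 10)
  bit 1 = 1: acc = (6, 10) + (39, 26) = (0, 19)
  bit 2 = 1: acc = (0, 19) + (27, 1) = (19, 21)
  bit 3 = 1: acc = (19, 21) + (32, 9) = (27, 40)

15P = (27, 40)


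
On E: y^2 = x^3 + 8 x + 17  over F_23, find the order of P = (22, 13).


Compute successive multiples of P until we hit O:
  1P = (22, 13)
  2P = (18, 17)
  3P = (7, 18)
  4P = (12, 22)
  5P = (2, 15)
  6P = (2, 8)
  7P = (12, 1)
  8P = (7, 5)
  ... (continuing to 11P)
  11P = O

ord(P) = 11


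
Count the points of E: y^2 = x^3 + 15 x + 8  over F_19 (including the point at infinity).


For each x in F_19, count y with y^2 = x^3 + 15 x + 8 mod 19:
  x = 1: RHS = 5, y in [9, 10]  -> 2 point(s)
  x = 3: RHS = 4, y in [2, 17]  -> 2 point(s)
  x = 7: RHS = 0, y in [0]  -> 1 point(s)
  x = 9: RHS = 17, y in [6, 13]  -> 2 point(s)
  x = 12: RHS = 16, y in [4, 15]  -> 2 point(s)
  x = 13: RHS = 6, y in [5, 14]  -> 2 point(s)
  x = 14: RHS = 17, y in [6, 13]  -> 2 point(s)
  x = 15: RHS = 17, y in [6, 13]  -> 2 point(s)
  x = 18: RHS = 11, y in [7, 12]  -> 2 point(s)
Affine points: 17. Add the point at infinity: total = 18.

#E(F_19) = 18


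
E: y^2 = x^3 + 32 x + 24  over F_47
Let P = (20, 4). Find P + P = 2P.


Doubling: s = (3 x1^2 + a) / (2 y1)
s = (3*20^2 + 32) / (2*4) mod 47 = 13
x3 = s^2 - 2 x1 mod 47 = 13^2 - 2*20 = 35
y3 = s (x1 - x3) - y1 mod 47 = 13 * (20 - 35) - 4 = 36

2P = (35, 36)


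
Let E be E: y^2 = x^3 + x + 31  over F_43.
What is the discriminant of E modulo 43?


4 a^3 + 27 b^2 = 4*1^3 + 27*31^2 = 4 + 25947 = 25951
Delta = -16 * (25951) = -415216
Delta mod 43 = 35

Delta = 35 (mod 43)


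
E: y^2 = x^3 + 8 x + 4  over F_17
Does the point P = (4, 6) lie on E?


Check whether y^2 = x^3 + 8 x + 4 (mod 17) for (x, y) = (4, 6).
LHS: y^2 = 6^2 mod 17 = 2
RHS: x^3 + 8 x + 4 = 4^3 + 8*4 + 4 mod 17 = 15
LHS != RHS

No, not on the curve


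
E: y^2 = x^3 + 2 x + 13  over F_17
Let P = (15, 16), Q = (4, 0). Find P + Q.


P != Q, so use the chord formula.
s = (y2 - y1) / (x2 - x1) = (1) / (6) mod 17 = 3
x3 = s^2 - x1 - x2 mod 17 = 3^2 - 15 - 4 = 7
y3 = s (x1 - x3) - y1 mod 17 = 3 * (15 - 7) - 16 = 8

P + Q = (7, 8)


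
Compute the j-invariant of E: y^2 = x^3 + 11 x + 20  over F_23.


Delta = -16(4 a^3 + 27 b^2) mod 23 = 7
-1728 * (4 a)^3 = -1728 * (4*11)^3 mod 23 = 1
j = 1 * 7^(-1) mod 23 = 10

j = 10 (mod 23)


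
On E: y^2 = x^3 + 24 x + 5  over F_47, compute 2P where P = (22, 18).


Doubling: s = (3 x1^2 + a) / (2 y1)
s = (3*22^2 + 24) / (2*18) mod 47 = 41
x3 = s^2 - 2 x1 mod 47 = 41^2 - 2*22 = 39
y3 = s (x1 - x3) - y1 mod 47 = 41 * (22 - 39) - 18 = 37

2P = (39, 37)


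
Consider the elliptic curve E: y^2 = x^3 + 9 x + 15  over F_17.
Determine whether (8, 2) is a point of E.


Check whether y^2 = x^3 + 9 x + 15 (mod 17) for (x, y) = (8, 2).
LHS: y^2 = 2^2 mod 17 = 4
RHS: x^3 + 9 x + 15 = 8^3 + 9*8 + 15 mod 17 = 4
LHS = RHS

Yes, on the curve


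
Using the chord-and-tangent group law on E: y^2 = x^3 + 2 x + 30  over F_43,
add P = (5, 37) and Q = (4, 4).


P != Q, so use the chord formula.
s = (y2 - y1) / (x2 - x1) = (10) / (42) mod 43 = 33
x3 = s^2 - x1 - x2 mod 43 = 33^2 - 5 - 4 = 5
y3 = s (x1 - x3) - y1 mod 43 = 33 * (5 - 5) - 37 = 6

P + Q = (5, 6)


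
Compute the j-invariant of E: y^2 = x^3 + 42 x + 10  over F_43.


Delta = -16(4 a^3 + 27 b^2) mod 43 = 36
-1728 * (4 a)^3 = -1728 * (4*42)^3 mod 43 = 39
j = 39 * 36^(-1) mod 43 = 19

j = 19 (mod 43)


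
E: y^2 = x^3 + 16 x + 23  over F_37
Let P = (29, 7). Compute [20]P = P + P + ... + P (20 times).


k = 20 = 10100_2 (binary, LSB first: 00101)
Double-and-add from P = (29, 7):
  bit 0 = 0: acc unchanged = O
  bit 1 = 0: acc unchanged = O
  bit 2 = 1: acc = O + (28, 1) = (28, 1)
  bit 3 = 0: acc unchanged = (28, 1)
  bit 4 = 1: acc = (28, 1) + (22, 16) = (21, 0)

20P = (21, 0)


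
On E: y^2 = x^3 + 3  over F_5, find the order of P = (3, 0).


Compute successive multiples of P until we hit O:
  1P = (3, 0)
  2P = O

ord(P) = 2


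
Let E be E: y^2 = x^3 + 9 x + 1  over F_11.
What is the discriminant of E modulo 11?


4 a^3 + 27 b^2 = 4*9^3 + 27*1^2 = 2916 + 27 = 2943
Delta = -16 * (2943) = -47088
Delta mod 11 = 3

Delta = 3 (mod 11)


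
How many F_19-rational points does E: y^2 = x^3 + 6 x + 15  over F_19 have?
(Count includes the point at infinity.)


For each x in F_19, count y with y^2 = x^3 + 6 x + 15 mod 19:
  x = 2: RHS = 16, y in [4, 15]  -> 2 point(s)
  x = 6: RHS = 1, y in [1, 18]  -> 2 point(s)
  x = 7: RHS = 1, y in [1, 18]  -> 2 point(s)
  x = 8: RHS = 5, y in [9, 10]  -> 2 point(s)
  x = 9: RHS = 0, y in [0]  -> 1 point(s)
  x = 10: RHS = 11, y in [7, 12]  -> 2 point(s)
  x = 11: RHS = 6, y in [5, 14]  -> 2 point(s)
Affine points: 13. Add the point at infinity: total = 14.

#E(F_19) = 14


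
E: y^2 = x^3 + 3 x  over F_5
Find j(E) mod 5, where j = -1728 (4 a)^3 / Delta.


Delta = -16(4 a^3 + 27 b^2) mod 5 = 2
-1728 * (4 a)^3 = -1728 * (4*3)^3 mod 5 = 1
j = 1 * 2^(-1) mod 5 = 3

j = 3 (mod 5)


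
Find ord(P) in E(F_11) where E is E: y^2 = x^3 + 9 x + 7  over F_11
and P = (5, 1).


Compute successive multiples of P until we hit O:
  1P = (5, 1)
  2P = (5, 10)
  3P = O

ord(P) = 3


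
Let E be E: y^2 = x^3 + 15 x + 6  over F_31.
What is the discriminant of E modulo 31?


4 a^3 + 27 b^2 = 4*15^3 + 27*6^2 = 13500 + 972 = 14472
Delta = -16 * (14472) = -231552
Delta mod 31 = 18

Delta = 18 (mod 31)


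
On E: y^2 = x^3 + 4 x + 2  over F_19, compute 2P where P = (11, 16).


Doubling: s = (3 x1^2 + a) / (2 y1)
s = (3*11^2 + 4) / (2*16) mod 19 = 18
x3 = s^2 - 2 x1 mod 19 = 18^2 - 2*11 = 17
y3 = s (x1 - x3) - y1 mod 19 = 18 * (11 - 17) - 16 = 9

2P = (17, 9)


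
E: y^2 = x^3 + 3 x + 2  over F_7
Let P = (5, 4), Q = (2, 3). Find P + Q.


P != Q, so use the chord formula.
s = (y2 - y1) / (x2 - x1) = (6) / (4) mod 7 = 5
x3 = s^2 - x1 - x2 mod 7 = 5^2 - 5 - 2 = 4
y3 = s (x1 - x3) - y1 mod 7 = 5 * (5 - 4) - 4 = 1

P + Q = (4, 1)


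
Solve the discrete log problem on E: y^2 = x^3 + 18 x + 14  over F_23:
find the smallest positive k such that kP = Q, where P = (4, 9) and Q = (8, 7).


Enumerate multiples of P until we hit Q = (8, 7):
  1P = (4, 9)
  2P = (8, 7)
Match found at i = 2.

k = 2


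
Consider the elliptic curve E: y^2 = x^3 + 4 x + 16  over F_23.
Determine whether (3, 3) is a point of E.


Check whether y^2 = x^3 + 4 x + 16 (mod 23) for (x, y) = (3, 3).
LHS: y^2 = 3^2 mod 23 = 9
RHS: x^3 + 4 x + 16 = 3^3 + 4*3 + 16 mod 23 = 9
LHS = RHS

Yes, on the curve


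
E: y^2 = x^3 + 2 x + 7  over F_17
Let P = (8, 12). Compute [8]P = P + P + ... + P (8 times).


k = 8 = 1000_2 (binary, LSB first: 0001)
Double-and-add from P = (8, 12):
  bit 0 = 0: acc unchanged = O
  bit 1 = 0: acc unchanged = O
  bit 2 = 0: acc unchanged = O
  bit 3 = 1: acc = O + (12, 5) = (12, 5)

8P = (12, 5)


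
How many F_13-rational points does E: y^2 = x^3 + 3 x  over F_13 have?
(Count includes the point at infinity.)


For each x in F_13, count y with y^2 = x^3 + 3 x + 0 mod 13:
  x = 0: RHS = 0, y in [0]  -> 1 point(s)
  x = 1: RHS = 4, y in [2, 11]  -> 2 point(s)
  x = 2: RHS = 1, y in [1, 12]  -> 2 point(s)
  x = 3: RHS = 10, y in [6, 7]  -> 2 point(s)
  x = 5: RHS = 10, y in [6, 7]  -> 2 point(s)
  x = 6: RHS = 0, y in [0]  -> 1 point(s)
  x = 7: RHS = 0, y in [0]  -> 1 point(s)
  x = 8: RHS = 3, y in [4, 9]  -> 2 point(s)
  x = 10: RHS = 3, y in [4, 9]  -> 2 point(s)
  x = 11: RHS = 12, y in [5, 8]  -> 2 point(s)
  x = 12: RHS = 9, y in [3, 10]  -> 2 point(s)
Affine points: 19. Add the point at infinity: total = 20.

#E(F_13) = 20


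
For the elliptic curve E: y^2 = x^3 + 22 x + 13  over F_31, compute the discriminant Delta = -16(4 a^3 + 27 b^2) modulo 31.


4 a^3 + 27 b^2 = 4*22^3 + 27*13^2 = 42592 + 4563 = 47155
Delta = -16 * (47155) = -754480
Delta mod 31 = 29

Delta = 29 (mod 31)


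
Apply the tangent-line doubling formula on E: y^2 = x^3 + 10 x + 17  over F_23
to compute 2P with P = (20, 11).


Doubling: s = (3 x1^2 + a) / (2 y1)
s = (3*20^2 + 10) / (2*11) mod 23 = 9
x3 = s^2 - 2 x1 mod 23 = 9^2 - 2*20 = 18
y3 = s (x1 - x3) - y1 mod 23 = 9 * (20 - 18) - 11 = 7

2P = (18, 7)


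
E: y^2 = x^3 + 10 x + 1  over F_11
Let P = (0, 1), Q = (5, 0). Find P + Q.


P != Q, so use the chord formula.
s = (y2 - y1) / (x2 - x1) = (10) / (5) mod 11 = 2
x3 = s^2 - x1 - x2 mod 11 = 2^2 - 0 - 5 = 10
y3 = s (x1 - x3) - y1 mod 11 = 2 * (0 - 10) - 1 = 1

P + Q = (10, 1)


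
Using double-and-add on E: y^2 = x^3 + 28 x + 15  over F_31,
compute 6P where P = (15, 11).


k = 6 = 110_2 (binary, LSB first: 011)
Double-and-add from P = (15, 11):
  bit 0 = 0: acc unchanged = O
  bit 1 = 1: acc = O + (3, 23) = (3, 23)
  bit 2 = 1: acc = (3, 23) + (4, 25) = (28, 20)

6P = (28, 20)


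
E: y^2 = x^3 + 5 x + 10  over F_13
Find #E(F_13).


For each x in F_13, count y with y^2 = x^3 + 5 x + 10 mod 13:
  x = 0: RHS = 10, y in [6, 7]  -> 2 point(s)
  x = 1: RHS = 3, y in [4, 9]  -> 2 point(s)
  x = 3: RHS = 0, y in [0]  -> 1 point(s)
  x = 4: RHS = 3, y in [4, 9]  -> 2 point(s)
  x = 5: RHS = 4, y in [2, 11]  -> 2 point(s)
  x = 6: RHS = 9, y in [3, 10]  -> 2 point(s)
  x = 8: RHS = 3, y in [4, 9]  -> 2 point(s)
  x = 9: RHS = 4, y in [2, 11]  -> 2 point(s)
  x = 12: RHS = 4, y in [2, 11]  -> 2 point(s)
Affine points: 17. Add the point at infinity: total = 18.

#E(F_13) = 18


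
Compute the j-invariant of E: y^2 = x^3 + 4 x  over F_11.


Delta = -16(4 a^3 + 27 b^2) mod 11 = 7
-1728 * (4 a)^3 = -1728 * (4*4)^3 mod 11 = 7
j = 7 * 7^(-1) mod 11 = 1

j = 1 (mod 11)


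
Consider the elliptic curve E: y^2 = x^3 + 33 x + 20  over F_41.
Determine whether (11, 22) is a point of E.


Check whether y^2 = x^3 + 33 x + 20 (mod 41) for (x, y) = (11, 22).
LHS: y^2 = 22^2 mod 41 = 33
RHS: x^3 + 33 x + 20 = 11^3 + 33*11 + 20 mod 41 = 33
LHS = RHS

Yes, on the curve


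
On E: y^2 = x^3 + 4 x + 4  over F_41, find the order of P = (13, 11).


Compute successive multiples of P until we hit O:
  1P = (13, 11)
  2P = (16, 33)
  3P = (2, 15)
  4P = (18, 2)
  5P = (28, 16)
  6P = (32, 10)
  7P = (1, 38)
  8P = (9, 21)
  ... (continuing to 53P)
  53P = O

ord(P) = 53


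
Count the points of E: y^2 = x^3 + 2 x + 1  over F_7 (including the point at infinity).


For each x in F_7, count y with y^2 = x^3 + 2 x + 1 mod 7:
  x = 0: RHS = 1, y in [1, 6]  -> 2 point(s)
  x = 1: RHS = 4, y in [2, 5]  -> 2 point(s)
Affine points: 4. Add the point at infinity: total = 5.

#E(F_7) = 5


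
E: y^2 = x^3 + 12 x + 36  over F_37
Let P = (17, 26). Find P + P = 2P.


Doubling: s = (3 x1^2 + a) / (2 y1)
s = (3*17^2 + 12) / (2*26) mod 37 = 29
x3 = s^2 - 2 x1 mod 37 = 29^2 - 2*17 = 30
y3 = s (x1 - x3) - y1 mod 37 = 29 * (17 - 30) - 26 = 4

2P = (30, 4)


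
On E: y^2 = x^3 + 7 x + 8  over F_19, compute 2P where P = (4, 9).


k = 2 = 10_2 (binary, LSB first: 01)
Double-and-add from P = (4, 9):
  bit 0 = 0: acc unchanged = O
  bit 1 = 1: acc = O + (15, 7) = (15, 7)

2P = (15, 7)


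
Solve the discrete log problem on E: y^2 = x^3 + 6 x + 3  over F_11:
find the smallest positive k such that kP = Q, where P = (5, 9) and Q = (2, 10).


Enumerate multiples of P until we hit Q = (2, 10):
  1P = (5, 9)
  2P = (2, 10)
Match found at i = 2.

k = 2


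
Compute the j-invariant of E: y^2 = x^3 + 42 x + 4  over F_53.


Delta = -16(4 a^3 + 27 b^2) mod 53 = 44
-1728 * (4 a)^3 = -1728 * (4*42)^3 mod 53 = 45
j = 45 * 44^(-1) mod 53 = 48

j = 48 (mod 53)


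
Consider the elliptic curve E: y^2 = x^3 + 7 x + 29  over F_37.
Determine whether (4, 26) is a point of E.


Check whether y^2 = x^3 + 7 x + 29 (mod 37) for (x, y) = (4, 26).
LHS: y^2 = 26^2 mod 37 = 10
RHS: x^3 + 7 x + 29 = 4^3 + 7*4 + 29 mod 37 = 10
LHS = RHS

Yes, on the curve


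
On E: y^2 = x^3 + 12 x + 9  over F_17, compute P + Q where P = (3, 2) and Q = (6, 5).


P != Q, so use the chord formula.
s = (y2 - y1) / (x2 - x1) = (3) / (3) mod 17 = 1
x3 = s^2 - x1 - x2 mod 17 = 1^2 - 3 - 6 = 9
y3 = s (x1 - x3) - y1 mod 17 = 1 * (3 - 9) - 2 = 9

P + Q = (9, 9)


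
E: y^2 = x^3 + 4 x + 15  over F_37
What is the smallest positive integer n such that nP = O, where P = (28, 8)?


Compute successive multiples of P until we hit O:
  1P = (28, 8)
  2P = (7, 4)
  3P = (9, 15)
  4P = (11, 13)
  5P = (5, 7)
  6P = (31, 16)
  7P = (18, 31)
  8P = (27, 23)
  ... (continuing to 47P)
  47P = O

ord(P) = 47


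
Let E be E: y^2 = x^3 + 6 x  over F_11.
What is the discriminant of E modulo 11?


4 a^3 + 27 b^2 = 4*6^3 + 27*0^2 = 864 + 0 = 864
Delta = -16 * (864) = -13824
Delta mod 11 = 3

Delta = 3 (mod 11)


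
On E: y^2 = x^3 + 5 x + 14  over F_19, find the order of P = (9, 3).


Compute successive multiples of P until we hit O:
  1P = (9, 3)
  2P = (10, 0)
  3P = (9, 16)
  4P = O

ord(P) = 4


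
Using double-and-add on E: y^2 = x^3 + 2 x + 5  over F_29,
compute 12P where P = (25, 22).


k = 12 = 1100_2 (binary, LSB first: 0011)
Double-and-add from P = (25, 22):
  bit 0 = 0: acc unchanged = O
  bit 1 = 0: acc unchanged = O
  bit 2 = 1: acc = O + (23, 26) = (23, 26)
  bit 3 = 1: acc = (23, 26) + (13, 13) = (6, 28)

12P = (6, 28)


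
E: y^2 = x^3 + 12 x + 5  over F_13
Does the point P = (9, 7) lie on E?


Check whether y^2 = x^3 + 12 x + 5 (mod 13) for (x, y) = (9, 7).
LHS: y^2 = 7^2 mod 13 = 10
RHS: x^3 + 12 x + 5 = 9^3 + 12*9 + 5 mod 13 = 10
LHS = RHS

Yes, on the curve


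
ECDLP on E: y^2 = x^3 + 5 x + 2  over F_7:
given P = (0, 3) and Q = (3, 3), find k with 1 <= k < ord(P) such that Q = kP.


Enumerate multiples of P until we hit Q = (3, 3):
  1P = (0, 3)
  2P = (4, 3)
  3P = (3, 4)
  4P = (1, 6)
  5P = (1, 1)
  6P = (3, 3)
Match found at i = 6.

k = 6


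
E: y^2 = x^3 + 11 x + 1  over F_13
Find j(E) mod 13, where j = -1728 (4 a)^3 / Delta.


Delta = -16(4 a^3 + 27 b^2) mod 13 = 2
-1728 * (4 a)^3 = -1728 * (4*11)^3 mod 13 = 8
j = 8 * 2^(-1) mod 13 = 4

j = 4 (mod 13)


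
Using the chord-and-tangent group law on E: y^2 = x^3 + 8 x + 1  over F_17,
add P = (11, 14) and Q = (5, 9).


P != Q, so use the chord formula.
s = (y2 - y1) / (x2 - x1) = (12) / (11) mod 17 = 15
x3 = s^2 - x1 - x2 mod 17 = 15^2 - 11 - 5 = 5
y3 = s (x1 - x3) - y1 mod 17 = 15 * (11 - 5) - 14 = 8

P + Q = (5, 8)


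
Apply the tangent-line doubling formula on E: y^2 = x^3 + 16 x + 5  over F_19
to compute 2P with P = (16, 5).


Doubling: s = (3 x1^2 + a) / (2 y1)
s = (3*16^2 + 16) / (2*5) mod 19 = 10
x3 = s^2 - 2 x1 mod 19 = 10^2 - 2*16 = 11
y3 = s (x1 - x3) - y1 mod 19 = 10 * (16 - 11) - 5 = 7

2P = (11, 7)
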